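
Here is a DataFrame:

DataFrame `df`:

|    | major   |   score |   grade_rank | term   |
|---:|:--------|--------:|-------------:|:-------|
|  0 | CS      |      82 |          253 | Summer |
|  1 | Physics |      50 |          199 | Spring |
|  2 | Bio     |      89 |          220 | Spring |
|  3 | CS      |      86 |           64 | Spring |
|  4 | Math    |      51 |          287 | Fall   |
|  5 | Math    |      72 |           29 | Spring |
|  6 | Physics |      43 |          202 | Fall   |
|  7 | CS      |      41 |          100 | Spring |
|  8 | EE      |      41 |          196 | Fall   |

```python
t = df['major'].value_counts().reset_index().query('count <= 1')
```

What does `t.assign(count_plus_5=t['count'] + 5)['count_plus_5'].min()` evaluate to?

value_counts of major:
major
CS         3
Physics    2
Math       2
Bio        1
EE         1
Name: count, dtype: int64
reset_index():
     major  count
0       CS      3
1  Physics      2
2     Math      2
3      Bio      1
4       EE      1
filter rows where count <= 1:
  major  count
3   Bio      1
4    EE      1
add column count_plus_5 = t['count'] + 5:
  major  count  count_plus_5
3   Bio      1             6
4    EE      1             6

6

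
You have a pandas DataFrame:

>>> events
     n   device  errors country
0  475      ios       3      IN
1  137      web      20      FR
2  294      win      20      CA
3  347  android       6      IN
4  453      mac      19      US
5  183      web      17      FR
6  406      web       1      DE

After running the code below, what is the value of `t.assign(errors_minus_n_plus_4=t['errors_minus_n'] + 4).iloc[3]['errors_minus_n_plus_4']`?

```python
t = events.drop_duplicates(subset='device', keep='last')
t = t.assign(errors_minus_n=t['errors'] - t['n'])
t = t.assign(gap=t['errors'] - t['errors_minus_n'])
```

-430

drop duplicate device (keep=last):
     n   device  errors country
0  475      ios       3      IN
2  294      win      20      CA
3  347  android       6      IN
4  453      mac      19      US
6  406      web       1      DE
add column errors_minus_n = t['errors'] - t['n']:
     n   device  errors country  errors_minus_n
0  475      ios       3      IN            -472
2  294      win      20      CA            -274
3  347  android       6      IN            -341
4  453      mac      19      US            -434
6  406      web       1      DE            -405
add column gap = t['errors'] - t['errors_minus_n']:
     n   device  errors country  errors_minus_n  gap
0  475      ios       3      IN            -472  475
2  294      win      20      CA            -274  294
3  347  android       6      IN            -341  347
4  453      mac      19      US            -434  453
6  406      web       1      DE            -405  406
add column errors_minus_n_plus_4 = t['errors_minus_n'] + 4:
     n   device  errors country  errors_minus_n  gap  errors_minus_n_plus_4
0  475      ios       3      IN            -472  475                   -468
2  294      win      20      CA            -274  294                   -270
3  347  android       6      IN            -341  347                   -337
4  453      mac      19      US            -434  453                   -430
6  406      web       1      DE            -405  406                   -401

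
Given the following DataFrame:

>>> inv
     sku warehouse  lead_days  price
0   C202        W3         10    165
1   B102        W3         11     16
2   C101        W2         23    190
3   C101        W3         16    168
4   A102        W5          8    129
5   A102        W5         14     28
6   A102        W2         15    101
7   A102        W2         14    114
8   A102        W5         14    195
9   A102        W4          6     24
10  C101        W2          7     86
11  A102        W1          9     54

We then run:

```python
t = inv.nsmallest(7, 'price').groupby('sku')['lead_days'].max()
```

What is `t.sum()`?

33

take 7 rows with smallest price:
     sku warehouse  lead_days  price
1   B102        W3         11     16
9   A102        W4          6     24
5   A102        W5         14     28
11  A102        W1          9     54
10  C101        W2          7     86
6   A102        W2         15    101
7   A102        W2         14    114
group by sku, max of lead_days:
sku
A102    15
B102    11
C101     7
Name: lead_days, dtype: int64
Reading off the sum of the resulting series, we get 33.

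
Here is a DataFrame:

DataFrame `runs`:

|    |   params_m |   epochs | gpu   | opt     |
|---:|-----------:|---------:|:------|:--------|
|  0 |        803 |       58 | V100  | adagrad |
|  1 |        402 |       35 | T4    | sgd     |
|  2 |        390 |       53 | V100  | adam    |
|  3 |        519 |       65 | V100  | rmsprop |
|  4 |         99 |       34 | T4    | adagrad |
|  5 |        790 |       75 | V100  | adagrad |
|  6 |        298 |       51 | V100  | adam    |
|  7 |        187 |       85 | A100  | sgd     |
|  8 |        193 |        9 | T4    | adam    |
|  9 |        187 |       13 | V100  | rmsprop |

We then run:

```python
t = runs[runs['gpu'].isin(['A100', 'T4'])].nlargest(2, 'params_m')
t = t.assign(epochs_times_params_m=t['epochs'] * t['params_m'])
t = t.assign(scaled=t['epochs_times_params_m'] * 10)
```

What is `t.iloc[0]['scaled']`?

filter rows where gpu in ['A100', 'T4']:
   params_m  epochs   gpu      opt
1       402      35    T4      sgd
4        99      34    T4  adagrad
7       187      85  A100      sgd
8       193       9    T4     adam
take 2 rows with largest params_m:
   params_m  epochs gpu   opt
1       402      35  T4   sgd
8       193       9  T4  adam
add column epochs_times_params_m = t['epochs'] * t['params_m']:
   params_m  epochs gpu   opt  epochs_times_params_m
1       402      35  T4   sgd                  14070
8       193       9  T4  adam                   1737
add column scaled = t['epochs_times_params_m'] * 10:
   params_m  epochs gpu   opt  epochs_times_params_m  scaled
1       402      35  T4   sgd                  14070  140700
8       193       9  T4  adam                   1737   17370

140700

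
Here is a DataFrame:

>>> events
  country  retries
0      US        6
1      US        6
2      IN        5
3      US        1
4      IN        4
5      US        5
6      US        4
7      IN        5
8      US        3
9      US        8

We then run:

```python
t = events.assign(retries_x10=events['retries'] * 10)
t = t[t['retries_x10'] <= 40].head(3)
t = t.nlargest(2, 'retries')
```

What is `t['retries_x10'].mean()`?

40.0

add column retries_x10 = events['retries'] * 10:
  country  retries  retries_x10
0      US        6           60
1      US        6           60
2      IN        5           50
3      US        1           10
4      IN        4           40
5      US        5           50
6      US        4           40
7      IN        5           50
8      US        3           30
9      US        8           80
filter rows where retries_x10 <= 40:
  country  retries  retries_x10
3      US        1           10
4      IN        4           40
6      US        4           40
8      US        3           30
take first 3 rows:
  country  retries  retries_x10
3      US        1           10
4      IN        4           40
6      US        4           40
take 2 rows with largest retries:
  country  retries  retries_x10
4      IN        4           40
6      US        4           40
Taking the mean of column 'retries_x10' gives 40.0.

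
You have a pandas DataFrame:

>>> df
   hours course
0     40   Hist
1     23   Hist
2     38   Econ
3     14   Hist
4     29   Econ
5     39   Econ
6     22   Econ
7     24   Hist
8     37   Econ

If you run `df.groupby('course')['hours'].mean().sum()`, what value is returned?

group by course, mean of hours:
course
Econ    33.00
Hist    25.25
Name: hours, dtype: float64

58.25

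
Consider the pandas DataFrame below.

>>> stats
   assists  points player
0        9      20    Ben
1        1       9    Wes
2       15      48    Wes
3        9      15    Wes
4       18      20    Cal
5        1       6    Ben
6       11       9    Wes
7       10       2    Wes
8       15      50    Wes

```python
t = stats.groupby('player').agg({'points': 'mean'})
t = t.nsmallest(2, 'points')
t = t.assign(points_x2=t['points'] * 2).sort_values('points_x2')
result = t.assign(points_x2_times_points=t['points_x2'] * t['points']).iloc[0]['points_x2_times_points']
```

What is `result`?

338.0

group by player, mean of points:
           points
player           
Ben     13.000000
Cal     20.000000
Wes     22.166667
take 2 rows with smallest points:
        points
player        
Ben       13.0
Cal       20.0
add column points_x2 = t['points'] * 2:
        points  points_x2
player                   
Ben       13.0       26.0
Cal       20.0       40.0
sort by points_x2:
        points  points_x2
player                   
Ben       13.0       26.0
Cal       20.0       40.0
add column points_x2_times_points = t['points_x2'] * t['points']:
        points  points_x2  points_x2_times_points
player                                           
Ben       13.0       26.0                   338.0
Cal       20.0       40.0                   800.0
Taking the value at position 0, column 'points_x2_times_points' gives 338.0.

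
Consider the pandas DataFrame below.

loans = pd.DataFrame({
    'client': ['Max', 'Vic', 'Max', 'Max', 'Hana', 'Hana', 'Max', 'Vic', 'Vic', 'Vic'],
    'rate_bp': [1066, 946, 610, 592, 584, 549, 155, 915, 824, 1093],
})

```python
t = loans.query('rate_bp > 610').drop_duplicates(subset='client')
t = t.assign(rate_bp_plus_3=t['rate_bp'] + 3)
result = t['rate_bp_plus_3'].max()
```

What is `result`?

filter rows where rate_bp > 610:
  client  rate_bp
0    Max     1066
1    Vic      946
7    Vic      915
8    Vic      824
9    Vic     1093
drop duplicate client (keep=first):
  client  rate_bp
0    Max     1066
1    Vic      946
add column rate_bp_plus_3 = t['rate_bp'] + 3:
  client  rate_bp  rate_bp_plus_3
0    Max     1066            1069
1    Vic      946             949

1069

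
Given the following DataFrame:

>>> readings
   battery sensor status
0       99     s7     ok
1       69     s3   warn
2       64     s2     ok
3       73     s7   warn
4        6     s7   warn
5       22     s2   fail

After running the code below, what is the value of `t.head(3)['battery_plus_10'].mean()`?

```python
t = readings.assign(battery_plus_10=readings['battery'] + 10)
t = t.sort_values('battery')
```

40.6666666667

add column battery_plus_10 = readings['battery'] + 10:
   battery sensor status  battery_plus_10
0       99     s7     ok              109
1       69     s3   warn               79
2       64     s2     ok               74
3       73     s7   warn               83
4        6     s7   warn               16
5       22     s2   fail               32
sort by battery:
   battery sensor status  battery_plus_10
4        6     s7   warn               16
5       22     s2   fail               32
2       64     s2     ok               74
1       69     s3   warn               79
3       73     s7   warn               83
0       99     s7     ok              109
take first 3 rows:
   battery sensor status  battery_plus_10
4        6     s7   warn               16
5       22     s2   fail               32
2       64     s2     ok               74
Hence 40.6666666667.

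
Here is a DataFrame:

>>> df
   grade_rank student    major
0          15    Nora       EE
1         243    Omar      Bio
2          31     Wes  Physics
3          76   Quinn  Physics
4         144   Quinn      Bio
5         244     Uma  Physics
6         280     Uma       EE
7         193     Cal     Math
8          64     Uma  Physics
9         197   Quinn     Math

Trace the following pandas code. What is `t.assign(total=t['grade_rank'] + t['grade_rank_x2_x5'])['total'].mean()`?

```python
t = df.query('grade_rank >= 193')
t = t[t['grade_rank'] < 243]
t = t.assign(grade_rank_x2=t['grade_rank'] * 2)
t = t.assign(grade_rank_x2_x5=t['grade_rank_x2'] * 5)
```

2145.0

filter rows where grade_rank >= 193:
   grade_rank student    major
1         243    Omar      Bio
5         244     Uma  Physics
6         280     Uma       EE
7         193     Cal     Math
9         197   Quinn     Math
filter rows where grade_rank < 243:
   grade_rank student major
7         193     Cal  Math
9         197   Quinn  Math
add column grade_rank_x2 = t['grade_rank'] * 2:
   grade_rank student major  grade_rank_x2
7         193     Cal  Math            386
9         197   Quinn  Math            394
add column grade_rank_x2_x5 = t['grade_rank_x2'] * 5:
   grade_rank student major  grade_rank_x2  grade_rank_x2_x5
7         193     Cal  Math            386              1930
9         197   Quinn  Math            394              1970
add column total = t['grade_rank'] + t['grade_rank_x2_x5']:
   grade_rank student major  grade_rank_x2  grade_rank_x2_x5  total
7         193     Cal  Math            386              1930   2123
9         197   Quinn  Math            394              1970   2167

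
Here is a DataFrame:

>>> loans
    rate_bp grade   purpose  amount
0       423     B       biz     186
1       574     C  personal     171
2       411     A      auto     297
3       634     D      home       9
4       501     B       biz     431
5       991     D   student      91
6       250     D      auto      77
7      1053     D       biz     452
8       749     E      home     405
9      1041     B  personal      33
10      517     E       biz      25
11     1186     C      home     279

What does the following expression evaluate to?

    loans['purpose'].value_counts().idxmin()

value_counts of purpose:
purpose
biz         4
home        3
personal    2
auto        2
student     1
Name: count, dtype: int64

student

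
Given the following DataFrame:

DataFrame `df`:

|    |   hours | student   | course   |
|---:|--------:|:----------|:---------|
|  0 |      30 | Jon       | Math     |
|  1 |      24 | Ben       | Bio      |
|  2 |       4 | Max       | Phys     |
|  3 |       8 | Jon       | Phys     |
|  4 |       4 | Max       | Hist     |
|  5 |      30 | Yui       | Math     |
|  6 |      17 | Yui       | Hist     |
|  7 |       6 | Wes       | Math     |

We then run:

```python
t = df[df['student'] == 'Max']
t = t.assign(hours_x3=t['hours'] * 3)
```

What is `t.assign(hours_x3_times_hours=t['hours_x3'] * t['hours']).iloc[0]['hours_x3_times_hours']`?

48

filter rows where student == 'Max':
   hours student course
2      4     Max   Phys
4      4     Max   Hist
add column hours_x3 = t['hours'] * 3:
   hours student course  hours_x3
2      4     Max   Phys        12
4      4     Max   Hist        12
add column hours_x3_times_hours = t['hours_x3'] * t['hours']:
   hours student course  hours_x3  hours_x3_times_hours
2      4     Max   Phys        12                    48
4      4     Max   Hist        12                    48
Taking the value at position 0, column 'hours_x3_times_hours' gives 48.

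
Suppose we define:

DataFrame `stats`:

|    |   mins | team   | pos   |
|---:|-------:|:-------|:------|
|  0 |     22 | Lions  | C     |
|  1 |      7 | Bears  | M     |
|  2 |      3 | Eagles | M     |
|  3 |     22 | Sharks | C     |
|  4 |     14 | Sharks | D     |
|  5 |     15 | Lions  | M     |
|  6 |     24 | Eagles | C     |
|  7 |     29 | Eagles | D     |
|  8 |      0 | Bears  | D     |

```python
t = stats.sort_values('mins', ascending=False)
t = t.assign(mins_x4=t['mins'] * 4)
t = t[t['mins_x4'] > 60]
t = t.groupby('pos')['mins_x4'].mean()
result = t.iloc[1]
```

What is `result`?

116.0

sort by mins descending:
   mins    team pos
7    29  Eagles   D
6    24  Eagles   C
0    22   Lions   C
3    22  Sharks   C
5    15   Lions   M
4    14  Sharks   D
1     7   Bears   M
2     3  Eagles   M
8     0   Bears   D
add column mins_x4 = t['mins'] * 4:
   mins    team pos  mins_x4
7    29  Eagles   D      116
6    24  Eagles   C       96
0    22   Lions   C       88
3    22  Sharks   C       88
5    15   Lions   M       60
4    14  Sharks   D       56
1     7   Bears   M       28
2     3  Eagles   M       12
8     0   Bears   D        0
filter rows where mins_x4 > 60:
   mins    team pos  mins_x4
7    29  Eagles   D      116
6    24  Eagles   C       96
0    22   Lions   C       88
3    22  Sharks   C       88
group by pos, mean of mins_x4:
pos
C     90.666667
D    116.000000
Name: mins_x4, dtype: float64
Finally, value at position 1 = 116.0.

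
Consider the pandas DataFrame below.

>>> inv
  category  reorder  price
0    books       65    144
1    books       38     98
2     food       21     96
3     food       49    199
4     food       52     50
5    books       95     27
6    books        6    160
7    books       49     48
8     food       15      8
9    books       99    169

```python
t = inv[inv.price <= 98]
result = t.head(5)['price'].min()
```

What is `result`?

filter rows where price <= 98:
  category  reorder  price
1    books       38     98
2     food       21     96
4     food       52     50
5    books       95     27
7    books       49     48
8     food       15      8
take first 5 rows:
  category  reorder  price
1    books       38     98
2     food       21     96
4     food       52     50
5    books       95     27
7    books       49     48
The min of column 'price' is 27.

27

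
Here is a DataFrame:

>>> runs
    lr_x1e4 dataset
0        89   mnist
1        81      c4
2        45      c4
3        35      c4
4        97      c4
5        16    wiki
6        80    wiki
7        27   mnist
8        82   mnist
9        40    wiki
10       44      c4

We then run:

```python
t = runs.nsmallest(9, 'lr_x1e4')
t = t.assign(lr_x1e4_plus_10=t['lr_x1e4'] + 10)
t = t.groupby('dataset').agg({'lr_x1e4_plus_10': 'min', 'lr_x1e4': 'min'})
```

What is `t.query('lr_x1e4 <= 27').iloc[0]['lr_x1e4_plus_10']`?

37

take 9 rows with smallest lr_x1e4:
    lr_x1e4 dataset
5        16    wiki
7        27   mnist
3        35      c4
9        40    wiki
10       44      c4
2        45      c4
6        80    wiki
1        81      c4
8        82   mnist
add column lr_x1e4_plus_10 = t['lr_x1e4'] + 10:
    lr_x1e4 dataset  lr_x1e4_plus_10
5        16    wiki               26
7        27   mnist               37
3        35      c4               45
9        40    wiki               50
10       44      c4               54
2        45      c4               55
6        80    wiki               90
1        81      c4               91
8        82   mnist               92
group by dataset: min(lr_x1e4_plus_10), min(lr_x1e4):
         lr_x1e4_plus_10  lr_x1e4
dataset                          
c4                    45       35
mnist                 37       27
wiki                  26       16
filter rows where lr_x1e4 <= 27:
         lr_x1e4_plus_10  lr_x1e4
dataset                          
mnist                 37       27
wiki                  26       16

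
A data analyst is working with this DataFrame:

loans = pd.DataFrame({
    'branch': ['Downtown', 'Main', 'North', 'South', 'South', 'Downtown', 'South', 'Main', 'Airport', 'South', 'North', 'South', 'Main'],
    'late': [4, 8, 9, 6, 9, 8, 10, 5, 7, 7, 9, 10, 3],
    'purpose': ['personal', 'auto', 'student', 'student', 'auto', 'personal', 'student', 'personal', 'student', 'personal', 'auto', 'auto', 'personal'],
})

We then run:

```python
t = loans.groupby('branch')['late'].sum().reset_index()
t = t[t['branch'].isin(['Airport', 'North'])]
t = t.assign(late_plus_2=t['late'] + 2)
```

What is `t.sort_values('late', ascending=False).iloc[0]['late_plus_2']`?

group by branch, sum of late:
branch
Airport      7
Downtown    12
Main        16
North       18
South       42
Name: late, dtype: int64
reset_index():
     branch  late
0   Airport     7
1  Downtown    12
2      Main    16
3     North    18
4     South    42
filter rows where branch in ['Airport', 'North']:
    branch  late
0  Airport     7
3    North    18
add column late_plus_2 = t['late'] + 2:
    branch  late  late_plus_2
0  Airport     7            9
3    North    18           20
sort by late descending:
    branch  late  late_plus_2
3    North    18           20
0  Airport     7            9
Finally, value at position 0, column 'late_plus_2' = 20.

20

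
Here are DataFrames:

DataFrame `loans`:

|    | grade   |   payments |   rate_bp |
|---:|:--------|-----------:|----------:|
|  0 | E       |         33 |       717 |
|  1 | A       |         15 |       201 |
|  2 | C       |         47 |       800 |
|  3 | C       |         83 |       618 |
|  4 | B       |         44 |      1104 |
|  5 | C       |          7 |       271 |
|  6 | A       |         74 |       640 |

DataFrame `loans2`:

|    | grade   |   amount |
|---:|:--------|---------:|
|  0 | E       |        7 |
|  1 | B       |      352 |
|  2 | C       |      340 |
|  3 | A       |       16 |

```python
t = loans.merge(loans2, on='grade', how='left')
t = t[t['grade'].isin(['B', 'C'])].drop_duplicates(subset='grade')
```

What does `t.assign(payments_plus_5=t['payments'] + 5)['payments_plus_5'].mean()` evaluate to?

merge on 'grade' (how='left') → 7 rows:
  grade  payments  rate_bp  amount
0     E        33      717       7
1     A        15      201      16
2     C        47      800     340
3     C        83      618     340
4     B        44     1104     352
5     C         7      271     340
6     A        74      640      16
filter rows where grade in ['B', 'C']:
  grade  payments  rate_bp  amount
2     C        47      800     340
3     C        83      618     340
4     B        44     1104     352
5     C         7      271     340
drop duplicate grade (keep=first):
  grade  payments  rate_bp  amount
2     C        47      800     340
4     B        44     1104     352
add column payments_plus_5 = t['payments'] + 5:
  grade  payments  rate_bp  amount  payments_plus_5
2     C        47      800     340               52
4     B        44     1104     352               49

50.5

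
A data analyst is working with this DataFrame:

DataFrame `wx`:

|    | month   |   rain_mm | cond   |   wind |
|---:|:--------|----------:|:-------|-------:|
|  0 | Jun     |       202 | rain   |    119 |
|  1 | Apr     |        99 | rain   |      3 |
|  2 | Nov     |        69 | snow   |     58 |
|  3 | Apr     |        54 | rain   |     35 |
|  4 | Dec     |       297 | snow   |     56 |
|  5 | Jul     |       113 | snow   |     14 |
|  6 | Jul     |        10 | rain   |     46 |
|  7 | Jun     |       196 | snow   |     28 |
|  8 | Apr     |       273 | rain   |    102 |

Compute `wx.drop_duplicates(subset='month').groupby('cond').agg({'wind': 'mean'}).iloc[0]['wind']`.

drop duplicate month (keep=first):
  month  rain_mm  cond  wind
0   Jun      202  rain   119
1   Apr       99  rain     3
2   Nov       69  snow    58
4   Dec      297  snow    56
5   Jul      113  snow    14
group by cond, mean of wind:
           wind
cond           
rain  61.000000
snow  42.666667
The value at position 0, column 'wind' is 61.0.

61.0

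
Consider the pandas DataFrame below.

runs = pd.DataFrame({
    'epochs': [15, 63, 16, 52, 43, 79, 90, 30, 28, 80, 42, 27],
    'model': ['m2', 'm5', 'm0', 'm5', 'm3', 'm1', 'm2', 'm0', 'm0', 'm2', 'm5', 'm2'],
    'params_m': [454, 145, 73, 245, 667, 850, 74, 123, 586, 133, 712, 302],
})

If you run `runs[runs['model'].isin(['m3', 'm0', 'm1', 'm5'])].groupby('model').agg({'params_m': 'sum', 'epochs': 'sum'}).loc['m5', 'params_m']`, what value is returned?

1102

filter rows where model in ['m3', 'm0', 'm1', 'm5']:
    epochs model  params_m
1       63    m5       145
2       16    m0        73
3       52    m5       245
4       43    m3       667
5       79    m1       850
7       30    m0       123
8       28    m0       586
10      42    m5       712
group by model: sum(params_m), sum(epochs):
       params_m  epochs
model                  
m0          782      74
m1          850      79
m3          667      43
m5         1102     157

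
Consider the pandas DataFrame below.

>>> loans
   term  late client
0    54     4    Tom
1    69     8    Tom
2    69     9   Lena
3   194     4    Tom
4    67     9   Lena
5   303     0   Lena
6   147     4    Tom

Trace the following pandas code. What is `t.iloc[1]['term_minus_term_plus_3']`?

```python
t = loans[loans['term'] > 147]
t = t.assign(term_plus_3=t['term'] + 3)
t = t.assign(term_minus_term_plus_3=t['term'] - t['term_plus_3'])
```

-3

filter rows where term > 147:
   term  late client
3   194     4    Tom
5   303     0   Lena
add column term_plus_3 = t['term'] + 3:
   term  late client  term_plus_3
3   194     4    Tom          197
5   303     0   Lena          306
add column term_minus_term_plus_3 = t['term'] - t['term_plus_3']:
   term  late client  term_plus_3  term_minus_term_plus_3
3   194     4    Tom          197                      -3
5   303     0   Lena          306                      -3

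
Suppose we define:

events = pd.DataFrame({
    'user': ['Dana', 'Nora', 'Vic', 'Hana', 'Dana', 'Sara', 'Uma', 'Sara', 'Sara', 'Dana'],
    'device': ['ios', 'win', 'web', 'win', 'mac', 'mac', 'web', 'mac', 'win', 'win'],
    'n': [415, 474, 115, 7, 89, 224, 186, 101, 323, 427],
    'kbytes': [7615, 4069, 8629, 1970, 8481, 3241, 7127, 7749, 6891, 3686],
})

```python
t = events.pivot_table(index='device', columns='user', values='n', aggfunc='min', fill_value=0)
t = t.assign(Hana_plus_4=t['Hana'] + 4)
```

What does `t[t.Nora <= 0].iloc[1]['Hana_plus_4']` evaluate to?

pivot: rows=device, cols=user, min(n):
user    Dana  Hana  Nora  Sara  Uma  Vic
device                                  
ios      415     0     0     0    0    0
mac       89     0     0   101    0    0
web        0     0     0     0  186  115
win      427     7   474   323    0    0
add column Hana_plus_4 = t['Hana'] + 4:
user    Dana  Hana  Nora  Sara  Uma  Vic  Hana_plus_4
device                                               
ios      415     0     0     0    0    0            4
mac       89     0     0   101    0    0            4
web        0     0     0     0  186  115            4
win      427     7   474   323    0    0           11
filter rows where Nora <= 0:
user    Dana  Hana  Nora  Sara  Uma  Vic  Hana_plus_4
device                                               
ios      415     0     0     0    0    0            4
mac       89     0     0   101    0    0            4
web        0     0     0     0  186  115            4
The value at position 1, column 'Hana_plus_4' is 4.

4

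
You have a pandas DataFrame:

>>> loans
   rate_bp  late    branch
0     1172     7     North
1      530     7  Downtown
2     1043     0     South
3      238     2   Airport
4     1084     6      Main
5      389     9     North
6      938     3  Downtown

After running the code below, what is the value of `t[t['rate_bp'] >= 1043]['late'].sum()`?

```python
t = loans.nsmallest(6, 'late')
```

take 6 rows with smallest late:
   rate_bp  late    branch
2     1043     0     South
3      238     2   Airport
6      938     3  Downtown
4     1084     6      Main
0     1172     7     North
1      530     7  Downtown
filter rows where rate_bp >= 1043:
   rate_bp  late branch
2     1043     0  South
4     1084     6   Main
0     1172     7  North
sum of column 'late' → 13

13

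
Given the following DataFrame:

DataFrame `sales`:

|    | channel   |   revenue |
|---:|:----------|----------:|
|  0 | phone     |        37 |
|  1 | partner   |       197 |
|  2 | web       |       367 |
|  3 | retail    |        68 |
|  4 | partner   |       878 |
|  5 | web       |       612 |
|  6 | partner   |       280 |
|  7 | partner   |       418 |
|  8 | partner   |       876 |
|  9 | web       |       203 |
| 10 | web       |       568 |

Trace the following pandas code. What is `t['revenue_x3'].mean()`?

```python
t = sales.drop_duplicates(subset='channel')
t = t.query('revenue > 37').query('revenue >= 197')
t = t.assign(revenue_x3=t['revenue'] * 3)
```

846.0

drop duplicate channel (keep=first):
   channel  revenue
0    phone       37
1  partner      197
2      web      367
3   retail       68
filter rows where revenue > 37:
   channel  revenue
1  partner      197
2      web      367
3   retail       68
filter rows where revenue >= 197:
   channel  revenue
1  partner      197
2      web      367
add column revenue_x3 = t['revenue'] * 3:
   channel  revenue  revenue_x3
1  partner      197         591
2      web      367        1101
The mean of column 'revenue_x3' is 846.0.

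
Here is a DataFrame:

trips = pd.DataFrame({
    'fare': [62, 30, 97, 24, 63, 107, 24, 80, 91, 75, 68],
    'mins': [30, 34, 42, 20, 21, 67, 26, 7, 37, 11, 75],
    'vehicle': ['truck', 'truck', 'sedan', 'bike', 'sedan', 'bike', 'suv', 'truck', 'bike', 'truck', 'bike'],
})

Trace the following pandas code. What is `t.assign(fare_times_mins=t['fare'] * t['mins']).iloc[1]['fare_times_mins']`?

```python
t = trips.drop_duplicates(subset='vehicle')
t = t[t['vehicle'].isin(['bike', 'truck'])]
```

480

drop duplicate vehicle (keep=first):
   fare  mins vehicle
0    62    30   truck
2    97    42   sedan
3    24    20    bike
6    24    26     suv
filter rows where vehicle in ['bike', 'truck']:
   fare  mins vehicle
0    62    30   truck
3    24    20    bike
add column fare_times_mins = t['fare'] * t['mins']:
   fare  mins vehicle  fare_times_mins
0    62    30   truck             1860
3    24    20    bike              480
Taking the value at position 1, column 'fare_times_mins' gives 480.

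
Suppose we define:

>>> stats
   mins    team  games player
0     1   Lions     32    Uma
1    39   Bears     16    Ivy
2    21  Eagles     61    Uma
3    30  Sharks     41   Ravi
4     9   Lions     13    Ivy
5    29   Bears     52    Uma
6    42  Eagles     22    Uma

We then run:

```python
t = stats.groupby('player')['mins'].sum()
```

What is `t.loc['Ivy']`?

48

group by player, sum of mins:
player
Ivy     48
Ravi    30
Uma     93
Name: mins, dtype: int64
The value at index 'Ivy' is 48.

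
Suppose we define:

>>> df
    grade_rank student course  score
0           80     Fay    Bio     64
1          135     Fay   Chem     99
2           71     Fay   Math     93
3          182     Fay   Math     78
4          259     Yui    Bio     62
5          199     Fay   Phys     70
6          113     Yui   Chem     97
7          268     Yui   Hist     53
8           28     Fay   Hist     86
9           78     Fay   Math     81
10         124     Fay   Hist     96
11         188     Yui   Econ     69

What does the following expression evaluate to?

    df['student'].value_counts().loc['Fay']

8

value_counts of student:
student
Fay    8
Yui    4
Name: count, dtype: int64
Then the value at index 'Fay': 8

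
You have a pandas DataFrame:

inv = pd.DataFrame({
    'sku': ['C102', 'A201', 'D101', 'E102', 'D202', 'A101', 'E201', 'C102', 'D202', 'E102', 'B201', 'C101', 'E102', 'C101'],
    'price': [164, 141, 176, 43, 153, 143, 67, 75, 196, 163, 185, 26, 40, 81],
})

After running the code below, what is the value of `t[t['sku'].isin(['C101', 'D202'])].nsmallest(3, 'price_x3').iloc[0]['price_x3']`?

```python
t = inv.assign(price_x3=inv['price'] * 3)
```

add column price_x3 = inv['price'] * 3:
     sku  price  price_x3
0   C102    164       492
1   A201    141       423
2   D101    176       528
3   E102     43       129
4   D202    153       459
5   A101    143       429
6   E201     67       201
7   C102     75       225
8   D202    196       588
9   E102    163       489
10  B201    185       555
11  C101     26        78
12  E102     40       120
13  C101     81       243
filter rows where sku in ['C101', 'D202']:
     sku  price  price_x3
4   D202    153       459
8   D202    196       588
11  C101     26        78
13  C101     81       243
take 3 rows with smallest price_x3:
     sku  price  price_x3
11  C101     26        78
13  C101     81       243
4   D202    153       459
value at position 0, column 'price_x3' → 78

78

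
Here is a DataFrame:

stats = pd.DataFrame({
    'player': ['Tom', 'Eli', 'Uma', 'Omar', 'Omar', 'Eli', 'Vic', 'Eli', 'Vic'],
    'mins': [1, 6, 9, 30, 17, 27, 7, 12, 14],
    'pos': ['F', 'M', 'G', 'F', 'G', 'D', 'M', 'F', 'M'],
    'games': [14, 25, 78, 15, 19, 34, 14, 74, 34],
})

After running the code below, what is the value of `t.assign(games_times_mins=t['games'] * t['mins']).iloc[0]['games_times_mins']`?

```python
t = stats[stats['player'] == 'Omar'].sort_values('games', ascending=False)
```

filter rows where player == 'Omar':
  player  mins pos  games
3   Omar    30   F     15
4   Omar    17   G     19
sort by games descending:
  player  mins pos  games
4   Omar    17   G     19
3   Omar    30   F     15
add column games_times_mins = t['games'] * t['mins']:
  player  mins pos  games  games_times_mins
4   Omar    17   G     19               323
3   Omar    30   F     15               450
Hence 323.

323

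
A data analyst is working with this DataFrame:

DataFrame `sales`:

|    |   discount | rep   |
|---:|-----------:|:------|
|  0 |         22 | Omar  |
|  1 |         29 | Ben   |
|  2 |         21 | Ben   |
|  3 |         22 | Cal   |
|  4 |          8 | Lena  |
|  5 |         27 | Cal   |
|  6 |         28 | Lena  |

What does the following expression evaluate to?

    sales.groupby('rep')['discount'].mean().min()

group by rep, mean of discount:
rep
Ben     25.0
Cal     24.5
Lena    18.0
Omar    22.0
Name: discount, dtype: float64
min of the resulting series → 18.0

18.0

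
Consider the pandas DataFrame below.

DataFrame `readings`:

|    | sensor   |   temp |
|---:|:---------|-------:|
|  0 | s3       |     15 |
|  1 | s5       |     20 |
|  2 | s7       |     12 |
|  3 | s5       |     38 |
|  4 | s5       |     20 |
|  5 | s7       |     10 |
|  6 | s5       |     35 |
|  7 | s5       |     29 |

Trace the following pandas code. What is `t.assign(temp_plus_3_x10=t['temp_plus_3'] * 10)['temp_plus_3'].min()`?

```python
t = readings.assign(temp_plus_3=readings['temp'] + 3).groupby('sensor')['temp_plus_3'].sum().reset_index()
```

add column temp_plus_3 = readings['temp'] + 3:
  sensor  temp  temp_plus_3
0     s3    15           18
1     s5    20           23
2     s7    12           15
3     s5    38           41
4     s5    20           23
5     s7    10           13
6     s5    35           38
7     s5    29           32
group by sensor, sum of temp_plus_3:
sensor
s3     18
s5    157
s7     28
Name: temp_plus_3, dtype: int64
reset_index():
  sensor  temp_plus_3
0     s3           18
1     s5          157
2     s7           28
add column temp_plus_3_x10 = t['temp_plus_3'] * 10:
  sensor  temp_plus_3  temp_plus_3_x10
0     s3           18              180
1     s5          157             1570
2     s7           28              280

18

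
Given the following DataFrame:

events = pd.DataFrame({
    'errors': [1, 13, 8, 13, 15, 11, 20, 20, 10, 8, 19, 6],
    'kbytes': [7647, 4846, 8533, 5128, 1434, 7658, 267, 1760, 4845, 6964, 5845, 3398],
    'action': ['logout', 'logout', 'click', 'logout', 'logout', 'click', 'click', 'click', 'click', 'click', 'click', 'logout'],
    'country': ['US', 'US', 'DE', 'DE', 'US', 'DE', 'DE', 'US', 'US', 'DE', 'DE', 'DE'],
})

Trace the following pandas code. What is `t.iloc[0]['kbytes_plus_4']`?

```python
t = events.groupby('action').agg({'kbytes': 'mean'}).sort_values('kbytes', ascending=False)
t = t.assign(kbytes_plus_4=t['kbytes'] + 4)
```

group by action, mean of kbytes:
             kbytes
action             
click   5124.571429
logout  4490.600000
sort by kbytes descending:
             kbytes
action             
click   5124.571429
logout  4490.600000
add column kbytes_plus_4 = t['kbytes'] + 4:
             kbytes  kbytes_plus_4
action                            
click   5124.571429    5128.571429
logout  4490.600000    4494.600000
Hence 5128.57142857.

5128.57142857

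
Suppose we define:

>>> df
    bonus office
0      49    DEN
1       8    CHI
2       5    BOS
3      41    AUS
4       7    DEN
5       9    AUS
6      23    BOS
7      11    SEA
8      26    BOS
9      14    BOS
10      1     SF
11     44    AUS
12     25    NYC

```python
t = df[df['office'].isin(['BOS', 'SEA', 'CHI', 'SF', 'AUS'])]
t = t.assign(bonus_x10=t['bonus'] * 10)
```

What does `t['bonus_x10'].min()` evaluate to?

filter rows where office in ['BOS', 'SEA', 'CHI', 'SF', 'AUS']:
    bonus office
1       8    CHI
2       5    BOS
3      41    AUS
5       9    AUS
6      23    BOS
7      11    SEA
8      26    BOS
9      14    BOS
10      1     SF
11     44    AUS
add column bonus_x10 = t['bonus'] * 10:
    bonus office  bonus_x10
1       8    CHI         80
2       5    BOS         50
3      41    AUS        410
5       9    AUS         90
6      23    BOS        230
7      11    SEA        110
8      26    BOS        260
9      14    BOS        140
10      1     SF         10
11     44    AUS        440
Finally, min of column 'bonus_x10' = 10.

10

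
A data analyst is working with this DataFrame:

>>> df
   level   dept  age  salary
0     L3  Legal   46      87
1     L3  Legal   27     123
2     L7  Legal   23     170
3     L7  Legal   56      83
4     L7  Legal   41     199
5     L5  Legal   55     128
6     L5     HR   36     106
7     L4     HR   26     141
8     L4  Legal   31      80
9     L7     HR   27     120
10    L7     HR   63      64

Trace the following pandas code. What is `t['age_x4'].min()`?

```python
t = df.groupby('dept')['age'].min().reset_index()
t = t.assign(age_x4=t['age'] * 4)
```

92

group by dept, min of age:
dept
HR       26
Legal    23
Name: age, dtype: int64
reset_index():
    dept  age
0     HR   26
1  Legal   23
add column age_x4 = t['age'] * 4:
    dept  age  age_x4
0     HR   26     104
1  Legal   23      92
Reading off the min of column 'age_x4', we get 92.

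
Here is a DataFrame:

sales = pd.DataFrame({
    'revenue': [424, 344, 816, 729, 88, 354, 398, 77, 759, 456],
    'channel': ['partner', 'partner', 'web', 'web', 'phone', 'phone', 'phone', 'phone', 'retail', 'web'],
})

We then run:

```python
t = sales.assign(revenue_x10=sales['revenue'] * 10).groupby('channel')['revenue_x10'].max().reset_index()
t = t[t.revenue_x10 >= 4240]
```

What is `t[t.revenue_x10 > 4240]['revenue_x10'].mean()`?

add column revenue_x10 = sales['revenue'] * 10:
   revenue  channel  revenue_x10
0      424  partner         4240
1      344  partner         3440
2      816      web         8160
3      729      web         7290
4       88    phone          880
5      354    phone         3540
6      398    phone         3980
7       77    phone          770
8      759   retail         7590
9      456      web         4560
group by channel, max of revenue_x10:
channel
partner    4240
phone      3980
retail     7590
web        8160
Name: revenue_x10, dtype: int64
reset_index():
   channel  revenue_x10
0  partner         4240
1    phone         3980
2   retail         7590
3      web         8160
filter rows where revenue_x10 >= 4240:
   channel  revenue_x10
0  partner         4240
2   retail         7590
3      web         8160
filter rows where revenue_x10 > 4240:
  channel  revenue_x10
2  retail         7590
3     web         8160

7875.0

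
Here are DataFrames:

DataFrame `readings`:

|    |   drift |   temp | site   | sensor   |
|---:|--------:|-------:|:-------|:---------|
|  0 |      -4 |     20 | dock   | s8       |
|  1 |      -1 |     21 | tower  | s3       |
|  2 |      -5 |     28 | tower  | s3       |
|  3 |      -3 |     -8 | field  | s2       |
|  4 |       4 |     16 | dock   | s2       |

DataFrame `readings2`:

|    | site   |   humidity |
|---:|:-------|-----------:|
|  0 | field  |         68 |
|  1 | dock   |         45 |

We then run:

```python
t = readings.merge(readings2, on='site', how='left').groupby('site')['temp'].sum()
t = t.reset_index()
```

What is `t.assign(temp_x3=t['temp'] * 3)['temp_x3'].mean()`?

merge on 'site' (how='left') → 5 rows:
   drift  temp   site sensor  humidity
0     -4    20   dock     s8      45.0
1     -1    21  tower     s3       NaN
2     -5    28  tower     s3       NaN
3     -3    -8  field     s2      68.0
4      4    16   dock     s2      45.0
group by site, sum of temp:
site
dock     36
field    -8
tower    49
Name: temp, dtype: int64
reset_index():
    site  temp
0   dock    36
1  field    -8
2  tower    49
add column temp_x3 = t['temp'] * 3:
    site  temp  temp_x3
0   dock    36      108
1  field    -8      -24
2  tower    49      147

77.0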